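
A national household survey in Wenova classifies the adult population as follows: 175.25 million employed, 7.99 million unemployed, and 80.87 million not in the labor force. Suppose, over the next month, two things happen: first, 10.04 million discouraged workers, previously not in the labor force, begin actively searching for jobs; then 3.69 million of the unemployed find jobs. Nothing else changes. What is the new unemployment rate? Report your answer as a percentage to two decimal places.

Initially, labor force = 175.25 + 7.99 = 183.24 million, so u = 7.99/183.24 = 4.36%.
After the first change, unemployed and labor force both rise by 10.04 → E = 175.25, U = 18.03, labor force = 193.28 million.
After the second change, unemployed falls and employed rises by 3.69; labor force unchanged → E = 178.94, U = 14.34, labor force = 193.28 million.
New unemployment rate = 14.34 / 193.28 = 7.42%.

New unemployment rate ≈ 7.42%.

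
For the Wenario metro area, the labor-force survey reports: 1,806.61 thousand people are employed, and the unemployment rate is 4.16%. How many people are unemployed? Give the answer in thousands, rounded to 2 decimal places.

About 78.42 thousand are unemployed.

Let U be the number unemployed. The labor force is E + U, and U/(E+U) = 0.0416.
So U = 0.0416 × 1,806.61 / (1 − 0.0416) = 75.1550 / 0.9584 ≈ 78.42 thousand.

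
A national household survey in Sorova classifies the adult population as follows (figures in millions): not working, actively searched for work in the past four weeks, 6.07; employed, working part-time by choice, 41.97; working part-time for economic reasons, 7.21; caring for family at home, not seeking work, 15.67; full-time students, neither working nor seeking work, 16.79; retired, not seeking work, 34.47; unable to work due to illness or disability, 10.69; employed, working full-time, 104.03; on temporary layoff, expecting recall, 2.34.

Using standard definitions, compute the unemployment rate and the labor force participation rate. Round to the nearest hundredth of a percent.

Unemployment rate ≈ 5.20%; labor force participation rate ≈ 67.56%.

Employed = 41.97 + 7.21 + 104.03 = 153.21 million (anyone who worked, including part-time for economic reasons, counts as employed).
Unemployed = 6.07 + 2.34 = 8.41 million (jobless and actively searching, or on temporary layoff).
Labor force = 153.21 + 8.41 = 161.62 million.
Not in labor force = 15.67 + 16.79 + 34.47 + 10.69 = 77.62 million (those not working and not actively searching are outside the labor force).
Civilian working-age population = 161.62 + 77.62 = 239.24 million.
Unemployment rate = 8.41 / 161.62 = 5.20%.
Labor force participation rate = 161.62 / 239.24 = 67.56%.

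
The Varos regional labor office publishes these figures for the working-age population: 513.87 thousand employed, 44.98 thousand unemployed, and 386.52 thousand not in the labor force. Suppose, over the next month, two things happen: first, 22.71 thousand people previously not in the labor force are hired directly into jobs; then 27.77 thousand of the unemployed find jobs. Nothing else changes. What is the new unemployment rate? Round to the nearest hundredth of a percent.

New unemployment rate ≈ 2.96%.

Initially, labor force = 513.87 + 44.98 = 558.85 thousand, so u = 44.98/558.85 = 8.05%.
After the first change, employed and labor force both rise by 22.71; unemployed unchanged → E = 536.58, U = 44.98, labor force = 581.56 thousand.
After the second change, unemployed falls and employed rises by 27.77; labor force unchanged → E = 564.35, U = 17.21, labor force = 581.56 thousand.
New unemployment rate = 17.21 / 581.56 = 2.96%.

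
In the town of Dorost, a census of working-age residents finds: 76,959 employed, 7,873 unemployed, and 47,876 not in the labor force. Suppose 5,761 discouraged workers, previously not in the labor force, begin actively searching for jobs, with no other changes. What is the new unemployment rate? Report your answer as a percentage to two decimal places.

Initially, labor force = 76,959 + 7,873 = 84,832, so u = 7,873/84,832 = 9.28%.
After the change, unemployed and labor force both rise by 5,761 → E = 76,959, U = 13,634, labor force = 90,593.
New unemployment rate = 13,634 / 90,593 = 15.05%.

New unemployment rate ≈ 15.05%.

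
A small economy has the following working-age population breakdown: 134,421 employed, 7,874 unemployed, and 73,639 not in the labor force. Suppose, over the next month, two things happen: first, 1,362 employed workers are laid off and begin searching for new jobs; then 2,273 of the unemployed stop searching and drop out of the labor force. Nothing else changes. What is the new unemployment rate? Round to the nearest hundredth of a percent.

Initially, labor force = 134,421 + 7,874 = 142,295, so u = 7,874/142,295 = 5.53%.
After the first change, employed falls and unemployed rises by 1,362; labor force unchanged → E = 133,059, U = 9,236, labor force = 142,295.
After the second change, unemployed and labor force both fall by 2,273 → E = 133,059, U = 6,963, labor force = 140,022.
New unemployment rate = 6,963 / 140,022 = 4.97%.

New unemployment rate ≈ 4.97%.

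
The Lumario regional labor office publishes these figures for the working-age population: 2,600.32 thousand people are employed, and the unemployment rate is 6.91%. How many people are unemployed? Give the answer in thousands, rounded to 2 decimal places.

Let U be the number unemployed. The labor force is E + U, and U/(E+U) = 0.0691.
So U = 0.0691 × 2,600.32 / (1 − 0.0691) = 179.6821 / 0.9309 ≈ 193.02 thousand.

About 193.02 thousand are unemployed.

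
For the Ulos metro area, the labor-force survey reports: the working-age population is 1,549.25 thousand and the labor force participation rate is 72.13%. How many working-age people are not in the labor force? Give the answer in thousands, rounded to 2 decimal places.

Share not in the labor force = 1 − 0.7213 = 0.2787.
Not in labor force = 0.2787 × 1,549.25 ≈ 431.78 thousand.

About 431.78 thousand are not in the labor force.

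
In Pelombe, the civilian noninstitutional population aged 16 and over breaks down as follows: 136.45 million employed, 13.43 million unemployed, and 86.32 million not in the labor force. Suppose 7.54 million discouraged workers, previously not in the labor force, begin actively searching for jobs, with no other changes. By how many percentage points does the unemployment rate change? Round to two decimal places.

Initially, labor force = 136.45 + 13.43 = 149.88 million, so u = 13.43/149.88 = 8.96%.
After the change, unemployed and labor force both rise by 7.54 → E = 136.45, U = 20.97, labor force = 157.42 million.
New unemployment rate = 20.97 / 157.42 = 13.32%.
Change = 13.32% − 8.96% = +4.36 percentage points.

The unemployment rate changes by +4.36 percentage points.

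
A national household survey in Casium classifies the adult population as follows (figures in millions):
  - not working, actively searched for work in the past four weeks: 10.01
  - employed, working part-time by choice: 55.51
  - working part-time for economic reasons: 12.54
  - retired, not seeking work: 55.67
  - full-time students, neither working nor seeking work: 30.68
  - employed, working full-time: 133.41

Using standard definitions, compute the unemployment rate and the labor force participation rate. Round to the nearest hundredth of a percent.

Employed = 55.51 + 12.54 + 133.41 = 201.46 million (anyone who worked, including part-time for economic reasons, counts as employed).
Unemployed = 10.01 million.
Labor force = 201.46 + 10.01 = 211.47 million.
Not in labor force = 55.67 + 30.68 = 86.35 million (those not working and not actively searching are outside the labor force).
Civilian working-age population = 211.47 + 86.35 = 297.82 million.
Unemployment rate = 10.01 / 211.47 = 4.73%.
Labor force participation rate = 211.47 / 297.82 = 71.01%.

Unemployment rate ≈ 4.73%; labor force participation rate ≈ 71.01%.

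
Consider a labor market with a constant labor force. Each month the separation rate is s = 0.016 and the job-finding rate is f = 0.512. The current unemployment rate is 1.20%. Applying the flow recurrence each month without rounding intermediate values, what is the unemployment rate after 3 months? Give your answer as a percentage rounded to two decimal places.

With a fixed labor force, u_{t+1} = u_t + s·(1−u_t) − f·u_t = u_t·(1−s−f) + s.
Here 1−s−f = 0.472 and s = 0.016.
u_1 = 0.012000 × 0.472 + 0.016 = 0.021664.
u_2 = 0.021664 × 0.472 + 0.016 = 0.026225.
u_3 = 0.026225 × 0.472 + 0.016 = 0.028378.

Unemployment rate after three months ≈ 2.84%.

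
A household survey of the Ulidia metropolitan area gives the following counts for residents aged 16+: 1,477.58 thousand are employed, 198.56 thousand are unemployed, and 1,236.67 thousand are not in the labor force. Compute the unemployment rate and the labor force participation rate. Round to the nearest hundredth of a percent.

Unemployment rate ≈ 11.85%; labor force participation rate ≈ 57.54%.

Labor force = employed + unemployed = 1,477.58 + 198.56 = 1,676.14 thousand.
Working-age population = 1,676.14 + 1,236.67 = 2,912.81 thousand.
Unemployment rate = 198.56 / 1,676.14 = 11.85%.
Labor force participation rate = 1,676.14 / 2,912.81 = 57.54%.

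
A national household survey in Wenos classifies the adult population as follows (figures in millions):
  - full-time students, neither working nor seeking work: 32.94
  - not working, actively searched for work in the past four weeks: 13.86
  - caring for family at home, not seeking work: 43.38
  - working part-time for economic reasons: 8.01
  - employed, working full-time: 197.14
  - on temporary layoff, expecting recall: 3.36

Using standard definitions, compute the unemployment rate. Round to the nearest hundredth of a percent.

Employed = 8.01 + 197.14 = 205.15 million (anyone who worked, including part-time for economic reasons, counts as employed).
Unemployed = 13.86 + 3.36 = 17.22 million (jobless and actively searching, or on temporary layoff).
Labor force = 205.15 + 17.22 = 222.37 million.
Unemployment rate = 17.22 / 222.37 = 7.74%.

Unemployment rate ≈ 7.74%.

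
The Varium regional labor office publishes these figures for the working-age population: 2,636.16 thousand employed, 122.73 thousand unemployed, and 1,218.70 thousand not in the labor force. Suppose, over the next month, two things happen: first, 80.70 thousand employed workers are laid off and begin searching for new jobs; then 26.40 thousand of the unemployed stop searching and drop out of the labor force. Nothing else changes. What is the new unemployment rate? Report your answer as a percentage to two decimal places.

New unemployment rate ≈ 6.48%.

Initially, labor force = 2,636.16 + 122.73 = 2,758.89 thousand, so u = 122.73/2,758.89 = 4.45%.
After the first change, employed falls and unemployed rises by 80.70; labor force unchanged → E = 2,555.46, U = 203.43, labor force = 2,758.89 thousand.
After the second change, unemployed and labor force both fall by 26.40 → E = 2,555.46, U = 177.03, labor force = 2,732.49 thousand.
New unemployment rate = 177.03 / 2,732.49 = 6.48%.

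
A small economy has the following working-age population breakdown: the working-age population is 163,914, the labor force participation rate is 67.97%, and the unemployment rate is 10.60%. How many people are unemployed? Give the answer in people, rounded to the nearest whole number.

Labor force = 0.6797 × 163,914 = 111,412.
Unemployed = 0.1060 × 111,412 ≈ 11,810.

About 11,810 are unemployed.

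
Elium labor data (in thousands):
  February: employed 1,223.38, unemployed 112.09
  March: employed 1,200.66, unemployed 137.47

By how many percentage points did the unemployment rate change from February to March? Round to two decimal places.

The unemployment rate changed by +1.88 percentage points.

February: labor force = 1,223.38 + 112.09 = 1,335.47; u = 112.09/1,335.47 = 8.39%.
March: labor force = 1,200.66 + 137.47 = 1,338.13; u = 137.47/1,338.13 = 10.27%.
Change = 10.27% − 8.39% = +1.88 pp.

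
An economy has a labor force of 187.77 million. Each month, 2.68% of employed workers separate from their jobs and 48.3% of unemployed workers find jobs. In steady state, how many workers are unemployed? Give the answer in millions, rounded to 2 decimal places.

About 9.87 million are unemployed in steady state.

Steady-state unemployment rate u* = s/(s+f) = 2.68/(2.68+48.3) = 0.052570.
Unemployed = u* × labor force = 0.052570 × 187.77 ≈ 9.87 million.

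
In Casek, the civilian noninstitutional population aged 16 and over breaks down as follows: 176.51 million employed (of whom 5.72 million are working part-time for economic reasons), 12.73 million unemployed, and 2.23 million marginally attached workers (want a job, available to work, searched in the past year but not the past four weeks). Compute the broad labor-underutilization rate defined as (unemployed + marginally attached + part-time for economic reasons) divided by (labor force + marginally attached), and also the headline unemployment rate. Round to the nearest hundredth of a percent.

Labor force = 176.51 + 12.73 = 189.24 million.
Numerator = 12.73 + 2.23 + 5.72 = 20.68 million.
Denominator = 189.24 + 2.23 = 191.47 million.
Broad rate = 20.68 / 191.47 = 10.80%.
Headline unemployment rate = 12.73 / 189.24 = 6.73%.

Broad underutilization rate ≈ 10.80%; headline unemployment rate ≈ 6.73%.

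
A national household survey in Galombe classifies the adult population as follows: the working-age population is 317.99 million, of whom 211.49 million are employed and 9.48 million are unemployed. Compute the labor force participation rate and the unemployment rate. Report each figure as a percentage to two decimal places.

Labor force = employed + unemployed = 211.49 + 9.48 = 220.97 million.
Unemployment rate = 9.48 / 220.97 = 4.29%.
Labor force participation rate = 220.97 / 317.99 = 69.49%.

Labor force participation rate ≈ 69.49%; unemployment rate ≈ 4.29%.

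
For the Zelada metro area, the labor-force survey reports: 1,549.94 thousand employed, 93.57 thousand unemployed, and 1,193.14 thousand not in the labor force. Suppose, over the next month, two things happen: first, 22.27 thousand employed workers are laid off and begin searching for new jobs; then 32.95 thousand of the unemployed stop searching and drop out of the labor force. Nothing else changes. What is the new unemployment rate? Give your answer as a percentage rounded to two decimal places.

Initially, labor force = 1,549.94 + 93.57 = 1,643.51 thousand, so u = 93.57/1,643.51 = 5.69%.
After the first change, employed falls and unemployed rises by 22.27; labor force unchanged → E = 1,527.67, U = 115.84, labor force = 1,643.51 thousand.
After the second change, unemployed and labor force both fall by 32.95 → E = 1,527.67, U = 82.89, labor force = 1,610.56 thousand.
New unemployment rate = 82.89 / 1,610.56 = 5.15%.

New unemployment rate ≈ 5.15%.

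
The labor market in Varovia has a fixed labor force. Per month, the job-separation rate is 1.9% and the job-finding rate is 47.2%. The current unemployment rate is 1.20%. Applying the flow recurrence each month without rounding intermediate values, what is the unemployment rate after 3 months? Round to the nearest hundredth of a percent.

With a fixed labor force, u_{t+1} = u_t + s·(1−u_t) − f·u_t = u_t·(1−s−f) + s.
Here 1−s−f = 0.509 and s = 0.019.
u_1 = 0.012000 × 0.509 + 0.019 = 0.025108.
u_2 = 0.025108 × 0.509 + 0.019 = 0.031780.
u_3 = 0.031780 × 0.509 + 0.019 = 0.035176.

Unemployment rate after three months ≈ 3.52%.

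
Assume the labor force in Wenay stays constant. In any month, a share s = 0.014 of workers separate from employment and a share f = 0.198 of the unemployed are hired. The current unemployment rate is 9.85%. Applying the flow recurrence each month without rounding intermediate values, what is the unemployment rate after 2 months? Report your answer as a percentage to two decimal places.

With a fixed labor force, u_{t+1} = u_t + s·(1−u_t) − f·u_t = u_t·(1−s−f) + s.
Here 1−s−f = 0.788 and s = 0.014.
u_1 = 0.098500 × 0.788 + 0.014 = 0.091618.
u_2 = 0.091618 × 0.788 + 0.014 = 0.086195.

Unemployment rate after two months ≈ 8.62%.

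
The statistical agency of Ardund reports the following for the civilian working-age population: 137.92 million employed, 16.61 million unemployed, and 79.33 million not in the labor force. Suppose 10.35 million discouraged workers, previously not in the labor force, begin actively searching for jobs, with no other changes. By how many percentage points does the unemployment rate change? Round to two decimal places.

Initially, labor force = 137.92 + 16.61 = 154.53 million, so u = 16.61/154.53 = 10.75%.
After the change, unemployed and labor force both rise by 10.35 → E = 137.92, U = 26.96, labor force = 164.88 million.
New unemployment rate = 26.96 / 164.88 = 16.35%.
Change = 16.35% − 10.75% = +5.60 percentage points.

The unemployment rate changes by +5.60 percentage points.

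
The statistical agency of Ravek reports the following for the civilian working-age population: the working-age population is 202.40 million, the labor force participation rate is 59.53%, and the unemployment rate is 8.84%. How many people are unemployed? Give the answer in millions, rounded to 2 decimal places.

About 10.65 million are unemployed.

Labor force = 0.5953 × 202.40 = 120.49 million.
Unemployed = 0.0884 × 120.49 ≈ 10.65 million.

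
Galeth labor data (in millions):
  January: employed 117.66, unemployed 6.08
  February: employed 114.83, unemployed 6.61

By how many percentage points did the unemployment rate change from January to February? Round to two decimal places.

The unemployment rate changed by +0.53 percentage points.

January: labor force = 117.66 + 6.08 = 123.74; u = 6.08/123.74 = 4.91%.
February: labor force = 114.83 + 6.61 = 121.44; u = 6.61/121.44 = 5.44%.
Change = 5.44% − 4.91% = +0.53 pp.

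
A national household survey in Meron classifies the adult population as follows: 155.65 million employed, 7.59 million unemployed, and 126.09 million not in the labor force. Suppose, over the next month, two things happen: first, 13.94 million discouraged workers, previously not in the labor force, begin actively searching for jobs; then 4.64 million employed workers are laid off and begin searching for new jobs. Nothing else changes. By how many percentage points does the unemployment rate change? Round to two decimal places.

Initially, labor force = 155.65 + 7.59 = 163.24 million, so u = 7.59/163.24 = 4.65%.
After the first change, unemployed and labor force both rise by 13.94 → E = 155.65, U = 21.53, labor force = 177.18 million.
After the second change, employed falls and unemployed rises by 4.64; labor force unchanged → E = 151.01, U = 26.17, labor force = 177.18 million.
New unemployment rate = 26.17 / 177.18 = 14.77%.
Change = 14.77% − 4.65% = +10.12 percentage points.

The unemployment rate changes by +10.12 percentage points.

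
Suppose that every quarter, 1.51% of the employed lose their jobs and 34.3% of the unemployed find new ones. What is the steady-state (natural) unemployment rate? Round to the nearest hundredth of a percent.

At steady state the flows balance: s·E = f·U, so U/(E+U) = s/(s+f).
u* = 1.51 / (1.51 + 34.3) = 1.51 / 35.81 = 4.22%.

Steady-state unemployment rate ≈ 4.22%.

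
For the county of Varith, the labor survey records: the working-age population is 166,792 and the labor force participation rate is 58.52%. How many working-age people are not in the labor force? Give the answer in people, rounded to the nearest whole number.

Share not in the labor force = 1 − 0.5852 = 0.4148.
Not in labor force = 0.4148 × 166,792 ≈ 69,185.

About 69,185 are not in the labor force.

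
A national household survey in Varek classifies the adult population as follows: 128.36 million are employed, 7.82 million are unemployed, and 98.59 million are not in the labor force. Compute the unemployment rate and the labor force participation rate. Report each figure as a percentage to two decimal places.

Labor force = employed + unemployed = 128.36 + 7.82 = 136.18 million.
Working-age population = 136.18 + 98.59 = 234.77 million.
Unemployment rate = 7.82 / 136.18 = 5.74%.
Labor force participation rate = 136.18 / 234.77 = 58.01%.

Unemployment rate ≈ 5.74%; labor force participation rate ≈ 58.01%.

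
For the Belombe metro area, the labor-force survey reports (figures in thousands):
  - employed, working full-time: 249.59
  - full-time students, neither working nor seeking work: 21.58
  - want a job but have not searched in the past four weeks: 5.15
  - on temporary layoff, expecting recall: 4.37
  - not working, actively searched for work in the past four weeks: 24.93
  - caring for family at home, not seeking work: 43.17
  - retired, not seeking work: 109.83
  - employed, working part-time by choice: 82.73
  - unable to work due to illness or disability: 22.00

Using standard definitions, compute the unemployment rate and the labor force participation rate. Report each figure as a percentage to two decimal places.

Employed = 249.59 + 82.73 = 332.32 thousand.
Unemployed = 4.37 + 24.93 = 29.30 thousand (jobless and actively searching, or on temporary layoff).
Labor force = 332.32 + 29.30 = 361.62 thousand.
Not in labor force = 21.58 + 5.15 + 43.17 + 109.83 + 22.00 = 201.73 thousand (those not working and not actively searching are outside the labor force — including those who want a job but have given up searching).
Civilian working-age population = 361.62 + 201.73 = 563.35 thousand.
Unemployment rate = 29.30 / 361.62 = 8.10%.
Labor force participation rate = 361.62 / 563.35 = 64.19%.

Unemployment rate ≈ 8.10%; labor force participation rate ≈ 64.19%.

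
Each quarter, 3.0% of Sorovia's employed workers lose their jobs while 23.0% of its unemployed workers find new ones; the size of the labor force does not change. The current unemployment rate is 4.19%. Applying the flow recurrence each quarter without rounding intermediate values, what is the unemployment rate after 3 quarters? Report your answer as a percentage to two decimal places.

Unemployment rate after three quarters ≈ 8.56%.

With a fixed labor force, u_{t+1} = u_t + s·(1−u_t) − f·u_t = u_t·(1−s−f) + s.
Here 1−s−f = 0.740 and s = 0.030.
u_1 = 0.041900 × 0.740 + 0.030 = 0.061006.
u_2 = 0.061006 × 0.740 + 0.030 = 0.075144.
u_3 = 0.075144 × 0.740 + 0.030 = 0.085607.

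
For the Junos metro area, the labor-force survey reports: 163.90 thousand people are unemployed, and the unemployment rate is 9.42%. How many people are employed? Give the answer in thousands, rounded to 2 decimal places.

Labor force = U / u = 163.90 / 0.0942 ≈ 1,739.92 thousand.
Employed = labor force − unemployed = 1,739.92 − 163.90 = 1,576.02 thousand.

About 1,576.02 thousand are employed.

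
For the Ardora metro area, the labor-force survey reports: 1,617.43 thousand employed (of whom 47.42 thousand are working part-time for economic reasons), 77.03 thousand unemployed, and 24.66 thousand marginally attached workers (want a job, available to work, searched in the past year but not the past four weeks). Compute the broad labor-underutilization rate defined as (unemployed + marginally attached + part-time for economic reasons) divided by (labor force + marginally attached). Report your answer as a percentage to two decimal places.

Broad underutilization rate ≈ 8.67%.

Labor force = 1,617.43 + 77.03 = 1,694.46 thousand.
Numerator = 77.03 + 24.66 + 47.42 = 149.11 thousand.
Denominator = 1,694.46 + 24.66 = 1,719.12 thousand.
Broad rate = 149.11 / 1,719.12 = 8.67%.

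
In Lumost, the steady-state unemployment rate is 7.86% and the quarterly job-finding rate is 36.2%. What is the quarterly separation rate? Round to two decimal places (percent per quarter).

Separation rate ≈ 3.09% per quarter.

From u* = s/(s+f): s = u·f/(1−u).
s = 0.0786 × 36.2 / (1 − 0.0786) = 2.8453 / 0.9214 ≈ 3.09% per quarter.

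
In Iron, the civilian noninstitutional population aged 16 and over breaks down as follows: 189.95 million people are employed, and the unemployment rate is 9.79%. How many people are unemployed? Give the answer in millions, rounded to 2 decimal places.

About 20.61 million are unemployed.

Let U be the number unemployed. The labor force is E + U, and U/(E+U) = 0.0979.
So U = 0.0979 × 189.95 / (1 − 0.0979) = 18.5961 / 0.9021 ≈ 20.61 million.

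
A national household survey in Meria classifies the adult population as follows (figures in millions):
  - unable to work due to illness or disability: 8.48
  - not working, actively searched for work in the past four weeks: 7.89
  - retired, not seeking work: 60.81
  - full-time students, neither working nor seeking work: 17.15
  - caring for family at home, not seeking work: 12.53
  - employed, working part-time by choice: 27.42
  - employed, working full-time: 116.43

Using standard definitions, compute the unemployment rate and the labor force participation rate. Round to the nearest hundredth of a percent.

Employed = 27.42 + 116.43 = 143.85 million.
Unemployed = 7.89 million.
Labor force = 143.85 + 7.89 = 151.74 million.
Not in labor force = 8.48 + 60.81 + 17.15 + 12.53 = 98.97 million (those not working and not actively searching are outside the labor force).
Civilian working-age population = 151.74 + 98.97 = 250.71 million.
Unemployment rate = 7.89 / 151.74 = 5.20%.
Labor force participation rate = 151.74 / 250.71 = 60.52%.

Unemployment rate ≈ 5.20%; labor force participation rate ≈ 60.52%.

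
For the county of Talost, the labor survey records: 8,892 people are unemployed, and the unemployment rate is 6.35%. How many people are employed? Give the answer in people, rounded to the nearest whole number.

Labor force = U / u = 8,892 / 0.0635 ≈ 140,031.
Employed = labor force − unemployed = 140,031 − 8,892 = 131,139.

About 131,139 are employed.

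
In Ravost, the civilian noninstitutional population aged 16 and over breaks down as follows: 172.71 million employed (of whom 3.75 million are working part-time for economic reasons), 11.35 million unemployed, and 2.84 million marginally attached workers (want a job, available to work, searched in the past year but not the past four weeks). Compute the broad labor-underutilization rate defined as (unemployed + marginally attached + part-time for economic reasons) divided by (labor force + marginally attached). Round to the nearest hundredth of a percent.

Labor force = 172.71 + 11.35 = 184.06 million.
Numerator = 11.35 + 2.84 + 3.75 = 17.94 million.
Denominator = 184.06 + 2.84 = 186.90 million.
Broad rate = 17.94 / 186.90 = 9.60%.

Broad underutilization rate ≈ 9.60%.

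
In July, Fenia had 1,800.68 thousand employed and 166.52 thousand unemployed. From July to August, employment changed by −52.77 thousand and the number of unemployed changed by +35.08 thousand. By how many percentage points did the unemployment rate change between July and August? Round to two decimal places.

The unemployment rate changed by +1.88 percentage points.

July: labor force = 1,800.68 + 166.52 = 1,967.20; u = 166.52/1,967.20 = 8.46%.
August: labor force = 1,747.91 + 201.60 = 1,949.51; u = 201.60/1,949.51 = 10.34%.
Change = 10.34% − 8.46% = +1.88 pp.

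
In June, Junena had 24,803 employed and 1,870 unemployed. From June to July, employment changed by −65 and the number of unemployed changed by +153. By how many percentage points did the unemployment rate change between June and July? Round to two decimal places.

June: labor force = 24,803 + 1,870 = 26,673; u = 1,870/26,673 = 7.01%.
July: labor force = 24,738 + 2,023 = 26,761; u = 2,023/26,761 = 7.56%.
Change = 7.56% − 7.01% = +0.55 pp.

The unemployment rate changed by +0.55 percentage points.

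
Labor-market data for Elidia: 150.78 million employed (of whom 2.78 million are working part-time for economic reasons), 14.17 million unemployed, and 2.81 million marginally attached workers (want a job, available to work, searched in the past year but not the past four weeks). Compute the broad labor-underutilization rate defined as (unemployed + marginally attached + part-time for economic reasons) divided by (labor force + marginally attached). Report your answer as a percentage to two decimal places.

Broad underutilization rate ≈ 11.78%.

Labor force = 150.78 + 14.17 = 164.95 million.
Numerator = 14.17 + 2.81 + 2.78 = 19.76 million.
Denominator = 164.95 + 2.81 = 167.76 million.
Broad rate = 19.76 / 167.76 = 11.78%.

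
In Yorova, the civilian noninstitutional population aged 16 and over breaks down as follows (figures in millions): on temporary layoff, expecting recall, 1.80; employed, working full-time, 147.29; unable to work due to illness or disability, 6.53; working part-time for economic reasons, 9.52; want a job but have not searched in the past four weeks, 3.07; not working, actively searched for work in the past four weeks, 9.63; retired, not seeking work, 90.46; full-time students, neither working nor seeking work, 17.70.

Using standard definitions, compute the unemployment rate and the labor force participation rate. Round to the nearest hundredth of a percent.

Unemployment rate ≈ 6.79%; labor force participation rate ≈ 58.83%.

Employed = 147.29 + 9.52 = 156.81 million (anyone who worked, including part-time for economic reasons, counts as employed).
Unemployed = 1.80 + 9.63 = 11.43 million (jobless and actively searching, or on temporary layoff).
Labor force = 156.81 + 11.43 = 168.24 million.
Not in labor force = 6.53 + 3.07 + 90.46 + 17.70 = 117.76 million (those not working and not actively searching are outside the labor force — including those who want a job but have given up searching).
Civilian working-age population = 168.24 + 117.76 = 286.00 million.
Unemployment rate = 11.43 / 168.24 = 6.79%.
Labor force participation rate = 168.24 / 286.00 = 58.83%.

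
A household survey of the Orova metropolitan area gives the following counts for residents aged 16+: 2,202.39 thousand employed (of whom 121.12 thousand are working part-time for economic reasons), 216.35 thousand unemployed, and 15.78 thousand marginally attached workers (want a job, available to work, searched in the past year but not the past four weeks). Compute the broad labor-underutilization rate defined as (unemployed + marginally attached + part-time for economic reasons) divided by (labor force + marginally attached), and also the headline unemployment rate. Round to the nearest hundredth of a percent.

Labor force = 2,202.39 + 216.35 = 2,418.74 thousand.
Numerator = 216.35 + 15.78 + 121.12 = 353.25 thousand.
Denominator = 2,418.74 + 15.78 = 2,434.52 thousand.
Broad rate = 353.25 / 2,434.52 = 14.51%.
Headline unemployment rate = 216.35 / 2,418.74 = 8.94%.

Broad underutilization rate ≈ 14.51%; headline unemployment rate ≈ 8.94%.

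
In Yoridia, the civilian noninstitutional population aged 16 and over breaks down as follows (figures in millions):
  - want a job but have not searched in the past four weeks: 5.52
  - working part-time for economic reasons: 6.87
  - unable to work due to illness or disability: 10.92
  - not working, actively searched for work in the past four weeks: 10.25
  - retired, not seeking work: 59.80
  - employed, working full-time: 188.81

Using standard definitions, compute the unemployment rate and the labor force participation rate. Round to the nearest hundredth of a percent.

Employed = 6.87 + 188.81 = 195.68 million (anyone who worked, including part-time for economic reasons, counts as employed).
Unemployed = 10.25 million.
Labor force = 195.68 + 10.25 = 205.93 million.
Not in labor force = 5.52 + 10.92 + 59.80 = 76.24 million (those not working and not actively searching are outside the labor force — including those who want a job but have given up searching).
Civilian working-age population = 205.93 + 76.24 = 282.17 million.
Unemployment rate = 10.25 / 205.93 = 4.98%.
Labor force participation rate = 205.93 / 282.17 = 72.98%.

Unemployment rate ≈ 4.98%; labor force participation rate ≈ 72.98%.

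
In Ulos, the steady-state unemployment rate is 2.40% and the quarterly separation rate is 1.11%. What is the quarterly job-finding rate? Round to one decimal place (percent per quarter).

Job-finding rate ≈ 45.1% per quarter.

From u* = s/(s+f): f = s·(1−u)/u.
f = 1.11 × (1 − 0.0240) / 0.0240 = 1.0834 / 0.0240 ≈ 45.1% per quarter.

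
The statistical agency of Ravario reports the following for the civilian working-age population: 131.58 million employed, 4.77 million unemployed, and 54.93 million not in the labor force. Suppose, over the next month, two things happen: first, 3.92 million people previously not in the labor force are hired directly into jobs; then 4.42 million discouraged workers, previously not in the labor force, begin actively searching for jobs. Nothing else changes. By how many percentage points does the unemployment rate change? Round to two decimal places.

Initially, labor force = 131.58 + 4.77 = 136.35 million, so u = 4.77/136.35 = 3.50%.
After the first change, employed and labor force both rise by 3.92; unemployed unchanged → E = 135.50, U = 4.77, labor force = 140.27 million.
After the second change, unemployed and labor force both rise by 4.42 → E = 135.50, U = 9.19, labor force = 144.69 million.
New unemployment rate = 9.19 / 144.69 = 6.35%.
Change = 6.35% − 3.50% = +2.85 percentage points.

The unemployment rate changes by +2.85 percentage points.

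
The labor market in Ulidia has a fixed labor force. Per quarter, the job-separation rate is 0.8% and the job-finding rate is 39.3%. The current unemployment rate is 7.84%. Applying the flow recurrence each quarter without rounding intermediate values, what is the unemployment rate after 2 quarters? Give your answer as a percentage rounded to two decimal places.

Unemployment rate after two quarters ≈ 4.09%.

With a fixed labor force, u_{t+1} = u_t + s·(1−u_t) − f·u_t = u_t·(1−s−f) + s.
Here 1−s−f = 0.599 and s = 0.008.
u_1 = 0.078400 × 0.599 + 0.008 = 0.054962.
u_2 = 0.054962 × 0.599 + 0.008 = 0.040922.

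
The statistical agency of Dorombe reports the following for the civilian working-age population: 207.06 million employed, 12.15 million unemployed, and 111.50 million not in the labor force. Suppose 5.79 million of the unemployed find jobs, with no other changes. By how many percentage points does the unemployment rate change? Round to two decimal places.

Initially, labor force = 207.06 + 12.15 = 219.21 million, so u = 12.15/219.21 = 5.54%.
After the change, unemployed falls and employed rises by 5.79; labor force unchanged → E = 212.85, U = 6.36, labor force = 219.21 million.
New unemployment rate = 6.36 / 219.21 = 2.90%.
Change = 2.90% − 5.54% = −2.64 percentage points.

The unemployment rate changes by −2.64 percentage points.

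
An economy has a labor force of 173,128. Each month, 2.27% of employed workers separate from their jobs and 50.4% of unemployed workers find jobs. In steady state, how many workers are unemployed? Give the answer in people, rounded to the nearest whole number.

About 7,462 are unemployed in steady state.

Steady-state unemployment rate u* = s/(s+f) = 2.27/(2.27+50.4) = 0.043099.
Unemployed = u* × labor force = 0.043099 × 173,128 ≈ 7,462.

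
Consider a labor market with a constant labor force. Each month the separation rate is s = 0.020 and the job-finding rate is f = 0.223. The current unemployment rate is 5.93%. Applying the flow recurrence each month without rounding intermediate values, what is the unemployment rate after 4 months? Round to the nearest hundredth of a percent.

With a fixed labor force, u_{t+1} = u_t + s·(1−u_t) − f·u_t = u_t·(1−s−f) + s.
Here 1−s−f = 0.757 and s = 0.020.
u_1 = 0.059300 × 0.757 + 0.020 = 0.064890.
u_2 = 0.064890 × 0.757 + 0.020 = 0.069122.
u_3 = 0.069122 × 0.757 + 0.020 = 0.072325.
u_4 = 0.072325 × 0.757 + 0.020 = 0.074750.

Unemployment rate after four months ≈ 7.48%.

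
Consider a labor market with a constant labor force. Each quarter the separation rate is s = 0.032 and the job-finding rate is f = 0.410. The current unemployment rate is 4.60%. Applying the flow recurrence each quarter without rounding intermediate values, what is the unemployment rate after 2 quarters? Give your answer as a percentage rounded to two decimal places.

With a fixed labor force, u_{t+1} = u_t + s·(1−u_t) − f·u_t = u_t·(1−s−f) + s.
Here 1−s−f = 0.558 and s = 0.032.
u_1 = 0.046000 × 0.558 + 0.032 = 0.057668.
u_2 = 0.057668 × 0.558 + 0.032 = 0.064179.

Unemployment rate after two quarters ≈ 6.42%.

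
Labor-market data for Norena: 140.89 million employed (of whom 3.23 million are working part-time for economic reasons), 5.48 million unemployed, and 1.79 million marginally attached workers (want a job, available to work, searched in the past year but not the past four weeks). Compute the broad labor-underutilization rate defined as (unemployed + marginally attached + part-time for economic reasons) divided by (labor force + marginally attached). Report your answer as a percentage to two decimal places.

Broad underutilization rate ≈ 7.09%.

Labor force = 140.89 + 5.48 = 146.37 million.
Numerator = 5.48 + 1.79 + 3.23 = 10.50 million.
Denominator = 146.37 + 1.79 = 148.16 million.
Broad rate = 10.50 / 148.16 = 7.09%.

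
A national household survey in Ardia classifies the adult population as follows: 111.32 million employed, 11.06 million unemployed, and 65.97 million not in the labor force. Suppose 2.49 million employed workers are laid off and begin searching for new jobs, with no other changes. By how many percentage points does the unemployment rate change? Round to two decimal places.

Initially, labor force = 111.32 + 11.06 = 122.38 million, so u = 11.06/122.38 = 9.04%.
After the change, employed falls and unemployed rises by 2.49; labor force unchanged → E = 108.83, U = 13.55, labor force = 122.38 million.
New unemployment rate = 13.55 / 122.38 = 11.07%.
Change = 11.07% − 9.04% = +2.03 percentage points.

The unemployment rate changes by +2.03 percentage points.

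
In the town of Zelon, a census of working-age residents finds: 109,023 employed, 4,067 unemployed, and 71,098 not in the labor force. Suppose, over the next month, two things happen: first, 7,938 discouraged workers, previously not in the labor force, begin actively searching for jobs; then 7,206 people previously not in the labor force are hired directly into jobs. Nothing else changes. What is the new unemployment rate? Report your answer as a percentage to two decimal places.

New unemployment rate ≈ 9.36%.

Initially, labor force = 109,023 + 4,067 = 113,090, so u = 4,067/113,090 = 3.60%.
After the first change, unemployed and labor force both rise by 7,938 → E = 109,023, U = 12,005, labor force = 121,028.
After the second change, employed and labor force both rise by 7,206; unemployed unchanged → E = 116,229, U = 12,005, labor force = 128,234.
New unemployment rate = 12,005 / 128,234 = 9.36%.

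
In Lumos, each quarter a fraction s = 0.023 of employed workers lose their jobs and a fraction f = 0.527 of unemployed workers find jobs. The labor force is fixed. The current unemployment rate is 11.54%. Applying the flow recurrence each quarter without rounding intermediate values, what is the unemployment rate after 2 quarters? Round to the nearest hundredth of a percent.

Unemployment rate after two quarters ≈ 5.67%.

With a fixed labor force, u_{t+1} = u_t + s·(1−u_t) − f·u_t = u_t·(1−s−f) + s.
Here 1−s−f = 0.450 and s = 0.023.
u_1 = 0.115400 × 0.450 + 0.023 = 0.074930.
u_2 = 0.074930 × 0.450 + 0.023 = 0.056718.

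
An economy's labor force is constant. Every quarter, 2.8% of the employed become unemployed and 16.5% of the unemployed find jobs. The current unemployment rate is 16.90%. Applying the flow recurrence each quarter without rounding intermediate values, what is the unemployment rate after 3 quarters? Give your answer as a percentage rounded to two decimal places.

With a fixed labor force, u_{t+1} = u_t + s·(1−u_t) − f·u_t = u_t·(1−s−f) + s.
Here 1−s−f = 0.807 and s = 0.028.
u_1 = 0.169000 × 0.807 + 0.028 = 0.164383.
u_2 = 0.164383 × 0.807 + 0.028 = 0.160657.
u_3 = 0.160657 × 0.807 + 0.028 = 0.157650.

Unemployment rate after three quarters ≈ 15.77%.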